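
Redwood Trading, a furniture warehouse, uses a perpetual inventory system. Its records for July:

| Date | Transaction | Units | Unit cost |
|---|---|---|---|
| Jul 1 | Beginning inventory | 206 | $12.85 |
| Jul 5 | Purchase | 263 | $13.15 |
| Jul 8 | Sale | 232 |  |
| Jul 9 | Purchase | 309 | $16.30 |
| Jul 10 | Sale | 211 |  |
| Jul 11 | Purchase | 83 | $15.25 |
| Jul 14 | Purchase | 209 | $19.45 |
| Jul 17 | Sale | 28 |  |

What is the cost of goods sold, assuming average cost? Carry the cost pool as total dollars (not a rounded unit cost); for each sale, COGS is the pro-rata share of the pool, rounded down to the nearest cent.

COGS = $6,619.54

After Jul 1: 206 on hand, pool $2,647.10 (≈ $12.8500 each)
After Jul 5: 469 on hand, pool $6,105.55 (≈ $13.0182 each)
Jul 8, sell 232: 232/469 × $6,105.55 → $3,020.22
After Jul 9: 546 on hand, pool $8,122.03 (≈ $14.8755 each)
Jul 10, sell 211: 211/546 × $8,122.03 → $3,138.73
After Jul 11: 418 on hand, pool $6,249.05 (≈ $14.9499 each)
After Jul 14: 627 on hand, pool $10,314.10 (≈ $16.4499 each)
Jul 17, sell 28: 28/627 × $10,314.10 → $460.59
Total COGS = $3,020.22 + $3,138.73 + $460.59 = $6,619.54
Ending inventory (cost pool remaining) = $9,853.51
Check: goods available $16,473.05 = COGS $6,619.54 + ending $9,853.51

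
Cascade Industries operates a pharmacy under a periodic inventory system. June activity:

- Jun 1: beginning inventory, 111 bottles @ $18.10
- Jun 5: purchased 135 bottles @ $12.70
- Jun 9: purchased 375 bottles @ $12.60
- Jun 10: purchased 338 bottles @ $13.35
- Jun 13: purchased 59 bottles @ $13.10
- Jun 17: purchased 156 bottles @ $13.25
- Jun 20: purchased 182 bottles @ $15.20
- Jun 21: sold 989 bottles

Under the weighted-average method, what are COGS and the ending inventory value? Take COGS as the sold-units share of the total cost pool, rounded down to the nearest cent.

Jun 21, sell 989: 989/1356 × $18,567.20 → $13,542.00
Ending inventory (cost pool remaining) = $5,025.20
Check: goods available $18,567.20 = COGS $13,542.00 + ending $5,025.20

COGS = $13,542.00; ending inventory = $5,025.20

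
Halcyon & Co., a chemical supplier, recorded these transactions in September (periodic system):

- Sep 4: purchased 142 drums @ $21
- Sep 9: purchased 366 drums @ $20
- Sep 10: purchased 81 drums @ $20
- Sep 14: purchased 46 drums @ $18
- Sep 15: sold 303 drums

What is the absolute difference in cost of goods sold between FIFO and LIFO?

$234

FIFO COGS: 142 @ $21 + 161 @ $20 = $6,202
LIFO COGS: 46 @ $18 + 81 @ $20 + 176 @ $20 = $5,968
Difference = |$6,202 − $5,968| = $234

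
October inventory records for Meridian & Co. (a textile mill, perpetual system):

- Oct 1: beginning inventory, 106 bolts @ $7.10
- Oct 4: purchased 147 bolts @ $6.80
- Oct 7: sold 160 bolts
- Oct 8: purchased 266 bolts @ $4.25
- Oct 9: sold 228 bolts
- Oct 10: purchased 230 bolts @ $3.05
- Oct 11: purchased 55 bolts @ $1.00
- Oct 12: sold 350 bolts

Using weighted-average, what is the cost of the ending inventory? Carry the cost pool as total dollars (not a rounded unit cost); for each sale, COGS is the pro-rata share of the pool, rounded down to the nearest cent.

After Oct 1: 106 on hand, pool $752.60 (≈ $7.1000 each)
After Oct 4: 253 on hand, pool $1,752.20 (≈ $6.9257 each)
Oct 7, sell 160: 160/253 × $1,752.20 → $1,108.11
After Oct 8: 359 on hand, pool $1,774.59 (≈ $4.9431 each)
Oct 9, sell 228: 228/359 × $1,774.59 → $1,127.03
After Oct 10: 361 on hand, pool $1,349.06 (≈ $3.7370 each)
After Oct 11: 416 on hand, pool $1,404.06 (≈ $3.3751 each)
Oct 12, sell 350: 350/416 × $1,404.06 → $1,181.30
Total COGS = $1,108.11 + $1,127.03 + $1,181.30 = $3,416.44
Ending inventory (cost pool remaining) = $222.76

Ending inventory = $222.76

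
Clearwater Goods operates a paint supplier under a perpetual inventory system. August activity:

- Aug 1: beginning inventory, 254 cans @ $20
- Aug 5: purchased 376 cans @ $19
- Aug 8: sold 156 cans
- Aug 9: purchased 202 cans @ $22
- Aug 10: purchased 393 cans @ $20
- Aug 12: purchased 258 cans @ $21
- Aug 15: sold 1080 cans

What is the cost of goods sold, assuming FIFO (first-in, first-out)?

Aug 8, 156 sold [FIFO — oldest first]: 156 @ $20 = $3,120
Aug 15, 1080 sold [FIFO — oldest first]: 98 @ $20 + 376 @ $19 + 202 @ $22 + 393 @ $20 + 11 @ $21 = $21,639
Total COGS = $3,120 + $21,639 = $24,759
Ending inventory: 247 @ $21 = $5,187

COGS = $24,759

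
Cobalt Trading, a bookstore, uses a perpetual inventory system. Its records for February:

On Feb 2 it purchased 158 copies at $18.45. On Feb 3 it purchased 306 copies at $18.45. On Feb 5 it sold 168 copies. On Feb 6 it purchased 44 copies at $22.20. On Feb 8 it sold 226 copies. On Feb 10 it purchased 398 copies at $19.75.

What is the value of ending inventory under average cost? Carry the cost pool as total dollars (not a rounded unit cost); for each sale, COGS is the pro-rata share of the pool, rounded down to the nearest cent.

After Feb 2: 158 on hand, pool $2,915.10 (≈ $18.4500 each)
After Feb 3: 464 on hand, pool $8,560.80 (≈ $18.4500 each)
Feb 5, sell 168: 168/464 × $8,560.80 → $3,099.60
After Feb 6: 340 on hand, pool $6,438.00 (≈ $18.9353 each)
Feb 8, sell 226: 226/340 × $6,438.00 → $4,279.37
After Feb 10: 512 on hand, pool $10,019.13 (≈ $19.5686 each)
Total COGS = $3,099.60 + $4,279.37 = $7,378.97
Ending inventory (cost pool remaining) = $10,019.13

Ending inventory = $10,019.13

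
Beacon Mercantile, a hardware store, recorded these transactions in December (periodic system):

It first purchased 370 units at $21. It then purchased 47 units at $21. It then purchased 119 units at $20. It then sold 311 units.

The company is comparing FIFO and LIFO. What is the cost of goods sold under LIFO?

COGS = $6,412

FIFO COGS: 311 @ $21 = $6,531
LIFO COGS: 119 @ $20 + 47 @ $21 + 145 @ $21 = $6,412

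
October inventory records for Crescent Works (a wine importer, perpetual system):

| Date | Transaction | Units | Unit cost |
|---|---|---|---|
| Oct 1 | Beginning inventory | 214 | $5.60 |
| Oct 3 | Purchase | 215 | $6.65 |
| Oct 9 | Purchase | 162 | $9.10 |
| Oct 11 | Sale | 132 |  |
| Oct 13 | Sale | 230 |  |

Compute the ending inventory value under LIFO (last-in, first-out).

Oct 11, 132 sold [LIFO — newest first]: 132 @ $9.10 = $1,201.20
Oct 13, 230 sold [LIFO — newest first]: 30 @ $9.10 + 200 @ $6.65 = $1,603.00
Total COGS = $1,201.20 + $1,603.00 = $2,804.20
Ending inventory: 214 @ $5.60 + 15 @ $6.65 = $1,298.15

Ending inventory = $1,298.15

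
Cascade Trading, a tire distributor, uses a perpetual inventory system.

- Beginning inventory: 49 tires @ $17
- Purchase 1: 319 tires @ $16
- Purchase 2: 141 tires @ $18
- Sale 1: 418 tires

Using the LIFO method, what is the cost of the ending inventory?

Sale 1 (418) [LIFO — newest first]: 141 @ $18 + 277 @ $16 = $6,970
Ending inventory: 49 @ $17 + 42 @ $16 = $1,505
Check: goods available $8,475 = COGS $6,970 + ending $1,505

Ending inventory = $1,505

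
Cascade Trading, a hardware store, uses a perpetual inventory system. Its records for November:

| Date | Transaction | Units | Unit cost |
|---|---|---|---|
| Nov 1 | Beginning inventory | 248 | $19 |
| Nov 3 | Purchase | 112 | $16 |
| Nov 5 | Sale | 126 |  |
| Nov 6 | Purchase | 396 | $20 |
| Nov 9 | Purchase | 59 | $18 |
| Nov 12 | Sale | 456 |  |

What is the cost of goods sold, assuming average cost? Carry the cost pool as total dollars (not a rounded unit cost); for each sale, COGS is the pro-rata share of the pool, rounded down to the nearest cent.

COGS = $11,018.89

After Nov 1: 248 on hand, pool $4,712.00 (≈ $19.0000 each)
After Nov 3: 360 on hand, pool $6,504.00 (≈ $18.0667 each)
Nov 5, sell 126: 126/360 × $6,504.00 → $2,276.40
After Nov 6: 630 on hand, pool $12,147.60 (≈ $19.2819 each)
After Nov 9: 689 on hand, pool $13,209.60 (≈ $19.1721 each)
Nov 12, sell 456: 456/689 × $13,209.60 → $8,742.49
Total COGS = $2,276.40 + $8,742.49 = $11,018.89
Ending inventory (cost pool remaining) = $4,467.11
Check: goods available $15,486.00 = COGS $11,018.89 + ending $4,467.11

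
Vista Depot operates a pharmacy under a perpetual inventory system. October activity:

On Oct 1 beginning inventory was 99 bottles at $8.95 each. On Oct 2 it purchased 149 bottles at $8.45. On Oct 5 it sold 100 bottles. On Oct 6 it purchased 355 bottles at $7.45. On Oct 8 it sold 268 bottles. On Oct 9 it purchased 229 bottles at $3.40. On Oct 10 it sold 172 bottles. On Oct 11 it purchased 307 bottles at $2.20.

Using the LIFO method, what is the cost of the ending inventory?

Ending inventory = $2,817.45

Oct 5, 100 sold [LIFO — newest first]: 100 @ $8.45 = $845.00
Oct 8, 268 sold [LIFO — newest first]: 268 @ $7.45 = $1,996.60
Oct 10, 172 sold [LIFO — newest first]: 172 @ $3.40 = $584.80
Total COGS = $845.00 + $1,996.60 + $584.80 = $3,426.40
Ending inventory: 99 @ $8.95 + 49 @ $8.45 + 87 @ $7.45 + 57 @ $3.40 + 307 @ $2.20 = $2,817.45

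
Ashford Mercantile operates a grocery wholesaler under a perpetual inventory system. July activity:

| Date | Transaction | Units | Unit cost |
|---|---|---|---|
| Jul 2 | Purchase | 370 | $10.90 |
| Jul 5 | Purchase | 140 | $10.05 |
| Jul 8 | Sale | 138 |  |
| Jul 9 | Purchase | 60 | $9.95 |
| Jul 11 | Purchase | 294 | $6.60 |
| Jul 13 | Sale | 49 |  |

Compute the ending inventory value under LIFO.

Ending inventory = $6,267.10

Jul 8, 138 sold [LIFO — newest first]: 138 @ $10.05 = $1,386.90
Jul 13, 49 sold [LIFO — newest first]: 49 @ $6.60 = $323.40
Total COGS = $1,386.90 + $323.40 = $1,710.30
Ending inventory: 370 @ $10.90 + 2 @ $10.05 + 60 @ $9.95 + 245 @ $6.60 = $6,267.10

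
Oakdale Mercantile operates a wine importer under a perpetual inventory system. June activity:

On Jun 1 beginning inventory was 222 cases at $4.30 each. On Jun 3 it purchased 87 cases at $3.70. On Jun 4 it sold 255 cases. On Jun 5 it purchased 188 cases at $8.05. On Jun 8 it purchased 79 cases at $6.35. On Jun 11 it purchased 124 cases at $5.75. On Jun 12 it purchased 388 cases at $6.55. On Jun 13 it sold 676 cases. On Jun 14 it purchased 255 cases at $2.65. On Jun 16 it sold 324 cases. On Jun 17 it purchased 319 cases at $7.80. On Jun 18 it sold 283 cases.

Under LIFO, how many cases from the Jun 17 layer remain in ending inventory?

Jun 4, 255 sold [LIFO — newest first]: 87 @ $3.70 + 168 @ $4.30 = $1,044.30
Jun 13, 676 sold [LIFO — newest first]: 388 @ $6.55 + 124 @ $5.75 + 79 @ $6.35 + 85 @ $8.05 = $4,440.30
Jun 16, 324 sold [LIFO — newest first]: 255 @ $2.65 + 69 @ $8.05 = $1,231.20
Jun 18, 283 sold [LIFO — newest first]: 283 @ $7.80 = $2,207.40
Total COGS = $1,044.30 + $4,440.30 + $1,231.20 + $2,207.40 = $8,923.20
Ending inventory: 54 @ $4.30 + 34 @ $8.05 + 36 @ $7.80 = $786.70
Check: goods available $9,709.90 = COGS $8,923.20 + ending $786.70

36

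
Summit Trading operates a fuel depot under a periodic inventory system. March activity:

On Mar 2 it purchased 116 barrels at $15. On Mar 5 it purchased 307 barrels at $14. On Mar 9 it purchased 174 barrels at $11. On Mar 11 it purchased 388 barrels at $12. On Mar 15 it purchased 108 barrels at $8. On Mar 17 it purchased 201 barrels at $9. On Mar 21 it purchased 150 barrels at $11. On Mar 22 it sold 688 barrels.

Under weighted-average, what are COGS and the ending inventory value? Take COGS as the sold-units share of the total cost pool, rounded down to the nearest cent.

COGS = $8,066.84; ending inventory = $8,864.16

Mar 22, sell 688: 688/1444 × $16,931.00 → $8,066.84
Ending inventory (cost pool remaining) = $8,864.16
Check: goods available $16,931.00 = COGS $8,066.84 + ending $8,864.16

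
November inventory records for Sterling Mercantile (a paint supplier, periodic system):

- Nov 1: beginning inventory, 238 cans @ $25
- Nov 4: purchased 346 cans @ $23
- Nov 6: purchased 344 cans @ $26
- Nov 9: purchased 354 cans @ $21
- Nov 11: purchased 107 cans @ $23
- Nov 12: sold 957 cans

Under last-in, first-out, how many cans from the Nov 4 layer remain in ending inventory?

Nov 12, 957 sold [LIFO — newest first]: 107 @ $23 + 354 @ $21 + 344 @ $26 + 152 @ $23 = $22,335
Ending inventory: 238 @ $25 + 194 @ $23 = $10,412

194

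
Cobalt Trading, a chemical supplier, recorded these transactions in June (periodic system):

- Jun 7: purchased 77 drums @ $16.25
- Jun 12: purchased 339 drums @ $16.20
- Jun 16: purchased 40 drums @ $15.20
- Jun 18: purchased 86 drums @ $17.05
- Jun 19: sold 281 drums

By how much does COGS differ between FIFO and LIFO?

FIFO COGS: 77 @ $16.25 + 204 @ $16.20 = $4,556.05
LIFO COGS: 86 @ $17.05 + 40 @ $15.20 + 155 @ $16.20 = $4,585.30
Difference = |$4,556.05 − $4,585.30| = $29.25

$29.25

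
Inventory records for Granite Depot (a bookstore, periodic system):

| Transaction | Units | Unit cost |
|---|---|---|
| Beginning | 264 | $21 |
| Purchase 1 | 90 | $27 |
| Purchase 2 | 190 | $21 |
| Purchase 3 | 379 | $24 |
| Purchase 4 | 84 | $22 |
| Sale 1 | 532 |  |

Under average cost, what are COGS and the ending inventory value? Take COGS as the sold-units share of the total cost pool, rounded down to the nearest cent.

COGS = $12,102.33; ending inventory = $10,805.67

Sale 1, sell 532: 532/1007 × $22,908.00 → $12,102.33
Ending inventory (cost pool remaining) = $10,805.67
Check: goods available $22,908.00 = COGS $12,102.33 + ending $10,805.67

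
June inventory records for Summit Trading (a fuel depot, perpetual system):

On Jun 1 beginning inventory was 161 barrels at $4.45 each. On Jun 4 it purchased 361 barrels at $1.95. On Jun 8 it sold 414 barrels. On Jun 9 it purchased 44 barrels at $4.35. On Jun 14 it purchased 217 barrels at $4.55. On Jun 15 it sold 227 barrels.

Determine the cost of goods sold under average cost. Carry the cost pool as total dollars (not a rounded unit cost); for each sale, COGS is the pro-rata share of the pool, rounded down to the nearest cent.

COGS = $2,032.44

After Jun 1: 161 on hand, pool $716.45 (≈ $4.4500 each)
After Jun 4: 522 on hand, pool $1,420.40 (≈ $2.7211 each)
Jun 8, sell 414: 414/522 × $1,420.40 → $1,126.52
After Jun 9: 152 on hand, pool $485.28 (≈ $3.1926 each)
After Jun 14: 369 on hand, pool $1,472.63 (≈ $3.9909 each)
Jun 15, sell 227: 227/369 × $1,472.63 → $905.92
Total COGS = $1,126.52 + $905.92 = $2,032.44
Ending inventory (cost pool remaining) = $566.71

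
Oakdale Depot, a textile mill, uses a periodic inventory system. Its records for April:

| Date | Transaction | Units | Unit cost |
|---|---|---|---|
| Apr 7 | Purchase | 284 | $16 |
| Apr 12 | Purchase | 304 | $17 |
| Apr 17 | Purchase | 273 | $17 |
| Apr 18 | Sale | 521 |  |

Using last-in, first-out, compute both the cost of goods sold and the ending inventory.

Apr 18, 521 sold [LIFO — newest first]: 273 @ $17 + 248 @ $17 = $8,857
Ending inventory: 284 @ $16 + 56 @ $17 = $5,496

COGS = $8,857; ending inventory = $5,496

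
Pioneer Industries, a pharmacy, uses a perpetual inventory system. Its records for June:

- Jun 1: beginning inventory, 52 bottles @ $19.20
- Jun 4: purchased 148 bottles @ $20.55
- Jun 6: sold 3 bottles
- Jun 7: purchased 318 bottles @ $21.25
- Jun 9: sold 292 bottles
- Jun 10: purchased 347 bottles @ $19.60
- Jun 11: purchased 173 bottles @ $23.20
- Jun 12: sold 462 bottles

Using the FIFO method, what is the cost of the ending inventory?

Jun 6, 3 sold [FIFO — oldest first]: 3 @ $19.20 = $57.60
Jun 9, 292 sold [FIFO — oldest first]: 49 @ $19.20 + 148 @ $20.55 + 95 @ $21.25 = $6,000.95
Jun 12, 462 sold [FIFO — oldest first]: 223 @ $21.25 + 239 @ $19.60 = $9,423.15
Total COGS = $57.60 + $6,000.95 + $9,423.15 = $15,481.70
Ending inventory: 108 @ $19.60 + 173 @ $23.20 = $6,130.40

Ending inventory = $6,130.40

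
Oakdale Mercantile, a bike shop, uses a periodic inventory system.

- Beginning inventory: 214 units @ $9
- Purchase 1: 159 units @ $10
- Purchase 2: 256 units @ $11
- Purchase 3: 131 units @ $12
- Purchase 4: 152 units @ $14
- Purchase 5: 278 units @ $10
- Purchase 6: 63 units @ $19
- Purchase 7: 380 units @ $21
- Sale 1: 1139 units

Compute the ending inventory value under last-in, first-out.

Ending inventory = $4,847

Sale 1 (1139) [LIFO — newest first]: 380 @ $21 + 63 @ $19 + 278 @ $10 + 152 @ $14 + 131 @ $12 + 135 @ $11 = $17,142
Ending inventory: 214 @ $9 + 159 @ $10 + 121 @ $11 = $4,847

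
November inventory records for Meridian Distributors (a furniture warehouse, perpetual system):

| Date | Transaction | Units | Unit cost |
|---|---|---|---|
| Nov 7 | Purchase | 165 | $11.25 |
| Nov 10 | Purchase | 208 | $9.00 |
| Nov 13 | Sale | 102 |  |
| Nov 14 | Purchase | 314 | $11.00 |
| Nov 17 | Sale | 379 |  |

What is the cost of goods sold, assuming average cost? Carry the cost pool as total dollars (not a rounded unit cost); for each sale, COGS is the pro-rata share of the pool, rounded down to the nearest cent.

COGS = $5,012.12

After Nov 7: 165 on hand, pool $1,856.25 (≈ $11.2500 each)
After Nov 10: 373 on hand, pool $3,728.25 (≈ $9.9953 each)
Nov 13, sell 102: 102/373 × $3,728.25 → $1,019.52
After Nov 14: 585 on hand, pool $6,162.73 (≈ $10.5346 each)
Nov 17, sell 379: 379/585 × $6,162.73 → $3,992.60
Total COGS = $1,019.52 + $3,992.60 = $5,012.12
Ending inventory (cost pool remaining) = $2,170.13
Check: goods available $7,182.25 = COGS $5,012.12 + ending $2,170.13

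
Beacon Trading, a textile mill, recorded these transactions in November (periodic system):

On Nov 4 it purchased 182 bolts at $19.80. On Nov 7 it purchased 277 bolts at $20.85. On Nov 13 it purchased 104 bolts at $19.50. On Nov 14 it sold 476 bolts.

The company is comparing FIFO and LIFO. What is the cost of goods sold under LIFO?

COGS = $9,684.45

FIFO COGS: 182 @ $19.80 + 277 @ $20.85 + 17 @ $19.50 = $9,710.55
LIFO COGS: 104 @ $19.50 + 277 @ $20.85 + 95 @ $19.80 = $9,684.45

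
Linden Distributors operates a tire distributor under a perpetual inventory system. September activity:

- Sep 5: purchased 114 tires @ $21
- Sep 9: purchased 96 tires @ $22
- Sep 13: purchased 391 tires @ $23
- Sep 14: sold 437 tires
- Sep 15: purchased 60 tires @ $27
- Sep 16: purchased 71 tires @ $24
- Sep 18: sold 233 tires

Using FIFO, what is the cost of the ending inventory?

Ending inventory = $1,488

Sep 14, 437 sold [FIFO — oldest first]: 114 @ $21 + 96 @ $22 + 227 @ $23 = $9,727
Sep 18, 233 sold [FIFO — oldest first]: 164 @ $23 + 60 @ $27 + 9 @ $24 = $5,608
Total COGS = $9,727 + $5,608 = $15,335
Ending inventory: 62 @ $24 = $1,488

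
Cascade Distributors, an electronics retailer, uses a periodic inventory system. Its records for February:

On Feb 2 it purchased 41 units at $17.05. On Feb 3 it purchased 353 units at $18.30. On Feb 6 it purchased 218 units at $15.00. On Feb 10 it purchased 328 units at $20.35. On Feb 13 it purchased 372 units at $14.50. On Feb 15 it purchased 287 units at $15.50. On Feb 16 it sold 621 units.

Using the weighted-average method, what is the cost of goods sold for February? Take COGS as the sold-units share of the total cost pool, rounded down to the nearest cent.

COGS = $10,465.05

Feb 16, sell 621: 621/1599 × $26,946.25 → $10,465.05
Ending inventory (cost pool remaining) = $16,481.20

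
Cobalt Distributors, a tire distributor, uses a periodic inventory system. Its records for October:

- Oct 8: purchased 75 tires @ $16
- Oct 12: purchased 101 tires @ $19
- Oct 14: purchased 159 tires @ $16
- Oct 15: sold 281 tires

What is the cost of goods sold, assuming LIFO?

COGS = $4,799

Oct 15, 281 sold [LIFO — newest first]: 159 @ $16 + 101 @ $19 + 21 @ $16 = $4,799
Ending inventory: 54 @ $16 = $864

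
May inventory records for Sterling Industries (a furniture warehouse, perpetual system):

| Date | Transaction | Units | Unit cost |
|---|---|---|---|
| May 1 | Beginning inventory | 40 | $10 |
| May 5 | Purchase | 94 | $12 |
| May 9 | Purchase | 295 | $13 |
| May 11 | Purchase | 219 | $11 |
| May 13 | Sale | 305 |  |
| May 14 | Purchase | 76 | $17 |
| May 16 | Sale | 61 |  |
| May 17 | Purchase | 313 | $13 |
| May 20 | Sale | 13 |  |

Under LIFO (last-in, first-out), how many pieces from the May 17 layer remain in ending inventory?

300

May 13, 305 sold [LIFO — newest first]: 219 @ $11 + 86 @ $13 = $3,527
May 16, 61 sold [LIFO — newest first]: 61 @ $17 = $1,037
May 20, 13 sold [LIFO — newest first]: 13 @ $13 = $169
Total COGS = $3,527 + $1,037 + $169 = $4,733
Ending inventory: 40 @ $10 + 94 @ $12 + 209 @ $13 + 15 @ $17 + 300 @ $13 = $8,400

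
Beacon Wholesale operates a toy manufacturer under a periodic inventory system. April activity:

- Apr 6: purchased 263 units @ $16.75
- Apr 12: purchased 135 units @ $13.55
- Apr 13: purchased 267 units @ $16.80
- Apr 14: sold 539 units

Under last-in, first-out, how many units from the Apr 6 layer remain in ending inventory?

Apr 14, 539 sold [LIFO — newest first]: 267 @ $16.80 + 135 @ $13.55 + 137 @ $16.75 = $8,609.60
Ending inventory: 126 @ $16.75 = $2,110.50

126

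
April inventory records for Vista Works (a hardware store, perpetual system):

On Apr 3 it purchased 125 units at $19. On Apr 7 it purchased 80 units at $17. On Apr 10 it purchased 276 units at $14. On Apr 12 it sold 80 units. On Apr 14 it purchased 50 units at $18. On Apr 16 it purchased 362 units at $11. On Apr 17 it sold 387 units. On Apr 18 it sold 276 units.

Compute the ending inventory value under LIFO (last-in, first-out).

Apr 12, 80 sold [LIFO — newest first]: 80 @ $14 = $1,120
Apr 17, 387 sold [LIFO — newest first]: 362 @ $11 + 25 @ $18 = $4,432
Apr 18, 276 sold [LIFO — newest first]: 25 @ $18 + 196 @ $14 + 55 @ $17 = $4,129
Total COGS = $1,120 + $4,432 + $4,129 = $9,681
Ending inventory: 125 @ $19 + 25 @ $17 = $2,800
Check: goods available $12,481 = COGS $9,681 + ending $2,800

Ending inventory = $2,800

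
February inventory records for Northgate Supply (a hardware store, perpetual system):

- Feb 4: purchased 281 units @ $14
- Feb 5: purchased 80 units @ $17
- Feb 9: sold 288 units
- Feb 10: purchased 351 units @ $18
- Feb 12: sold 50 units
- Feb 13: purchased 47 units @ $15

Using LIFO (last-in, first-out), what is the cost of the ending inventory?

Feb 9, 288 sold [LIFO — newest first]: 80 @ $17 + 208 @ $14 = $4,272
Feb 12, 50 sold [LIFO — newest first]: 50 @ $18 = $900
Total COGS = $4,272 + $900 = $5,172
Ending inventory: 73 @ $14 + 301 @ $18 + 47 @ $15 = $7,145
Check: goods available $12,317 = COGS $5,172 + ending $7,145

Ending inventory = $7,145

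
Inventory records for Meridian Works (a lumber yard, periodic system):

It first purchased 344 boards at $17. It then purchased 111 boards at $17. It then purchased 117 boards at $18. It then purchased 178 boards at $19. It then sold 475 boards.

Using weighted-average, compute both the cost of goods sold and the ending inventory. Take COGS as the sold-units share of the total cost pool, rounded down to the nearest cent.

Sale 1, sell 475: 475/750 × $13,223.00 → $8,374.56
Ending inventory (cost pool remaining) = $4,848.44
Check: goods available $13,223.00 = COGS $8,374.56 + ending $4,848.44

COGS = $8,374.56; ending inventory = $4,848.44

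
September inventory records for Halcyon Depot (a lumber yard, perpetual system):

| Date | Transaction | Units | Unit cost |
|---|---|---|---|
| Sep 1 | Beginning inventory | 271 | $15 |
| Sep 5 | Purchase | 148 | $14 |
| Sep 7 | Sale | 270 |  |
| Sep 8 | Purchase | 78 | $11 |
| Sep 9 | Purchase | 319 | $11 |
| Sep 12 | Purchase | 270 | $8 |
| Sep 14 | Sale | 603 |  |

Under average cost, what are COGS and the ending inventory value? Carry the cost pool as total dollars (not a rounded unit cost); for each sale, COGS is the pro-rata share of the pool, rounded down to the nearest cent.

COGS = $10,390.59; ending inventory = $2,273.41

After Sep 1: 271 on hand, pool $4,065.00 (≈ $15.0000 each)
After Sep 5: 419 on hand, pool $6,137.00 (≈ $14.6468 each)
Sep 7, sell 270: 270/419 × $6,137.00 → $3,954.63
After Sep 8: 227 on hand, pool $3,040.37 (≈ $13.3937 each)
After Sep 9: 546 on hand, pool $6,549.37 (≈ $11.9952 each)
After Sep 12: 816 on hand, pool $8,709.37 (≈ $10.6732 each)
Sep 14, sell 603: 603/816 × $8,709.37 → $6,435.96
Total COGS = $3,954.63 + $6,435.96 = $10,390.59
Ending inventory (cost pool remaining) = $2,273.41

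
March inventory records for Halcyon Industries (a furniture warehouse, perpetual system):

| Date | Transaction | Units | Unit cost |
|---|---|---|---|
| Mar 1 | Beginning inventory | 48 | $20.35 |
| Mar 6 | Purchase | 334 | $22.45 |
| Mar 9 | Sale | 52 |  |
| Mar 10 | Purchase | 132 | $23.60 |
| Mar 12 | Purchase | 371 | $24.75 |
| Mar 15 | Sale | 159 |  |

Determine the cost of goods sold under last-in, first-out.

COGS = $5,102.65

Mar 9, 52 sold [LIFO — newest first]: 52 @ $22.45 = $1,167.40
Mar 15, 159 sold [LIFO — newest first]: 159 @ $24.75 = $3,935.25
Total COGS = $1,167.40 + $3,935.25 = $5,102.65
Ending inventory: 48 @ $20.35 + 282 @ $22.45 + 132 @ $23.60 + 212 @ $24.75 = $15,669.90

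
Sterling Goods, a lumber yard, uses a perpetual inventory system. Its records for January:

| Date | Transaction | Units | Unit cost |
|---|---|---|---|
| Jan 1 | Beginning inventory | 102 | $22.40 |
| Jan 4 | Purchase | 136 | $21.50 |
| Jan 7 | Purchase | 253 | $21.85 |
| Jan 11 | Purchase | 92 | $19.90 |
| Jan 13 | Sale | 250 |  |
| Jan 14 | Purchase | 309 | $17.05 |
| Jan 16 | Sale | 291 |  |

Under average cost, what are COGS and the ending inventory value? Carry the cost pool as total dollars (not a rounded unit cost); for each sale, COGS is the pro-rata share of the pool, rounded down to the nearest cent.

COGS = $11,031.02; ending inventory = $6,805.08

After Jan 1: 102 on hand, pool $2,284.80 (≈ $22.4000 each)
After Jan 4: 238 on hand, pool $5,208.80 (≈ $21.8857 each)
After Jan 7: 491 on hand, pool $10,736.85 (≈ $21.8673 each)
After Jan 11: 583 on hand, pool $12,567.65 (≈ $21.5569 each)
Jan 13, sell 250: 250/583 × $12,567.65 → $5,389.21
After Jan 14: 642 on hand, pool $12,446.89 (≈ $19.3877 each)
Jan 16, sell 291: 291/642 × $12,446.89 → $5,641.81
Total COGS = $5,389.21 + $5,641.81 = $11,031.02
Ending inventory (cost pool remaining) = $6,805.08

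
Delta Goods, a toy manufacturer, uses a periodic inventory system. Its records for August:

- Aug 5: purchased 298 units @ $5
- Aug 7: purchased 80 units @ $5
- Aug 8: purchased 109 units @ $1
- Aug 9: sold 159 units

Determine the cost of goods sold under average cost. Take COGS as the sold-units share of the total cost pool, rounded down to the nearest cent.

COGS = $652.65

Aug 9, sell 159: 159/487 × $1,999.00 → $652.65
Ending inventory (cost pool remaining) = $1,346.35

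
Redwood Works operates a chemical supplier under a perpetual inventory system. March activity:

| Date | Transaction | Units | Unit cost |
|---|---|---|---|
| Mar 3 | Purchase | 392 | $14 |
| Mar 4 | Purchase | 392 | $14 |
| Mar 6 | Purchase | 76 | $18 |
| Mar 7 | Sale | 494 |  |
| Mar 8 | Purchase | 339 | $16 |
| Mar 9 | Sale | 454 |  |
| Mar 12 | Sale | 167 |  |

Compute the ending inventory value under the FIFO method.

Ending inventory = $1,344

Mar 7, 494 sold [FIFO — oldest first]: 392 @ $14 + 102 @ $14 = $6,916
Mar 9, 454 sold [FIFO — oldest first]: 290 @ $14 + 76 @ $18 + 88 @ $16 = $6,836
Mar 12, 167 sold [FIFO — oldest first]: 167 @ $16 = $2,672
Total COGS = $6,916 + $6,836 + $2,672 = $16,424
Ending inventory: 84 @ $16 = $1,344
Check: goods available $17,768 = COGS $16,424 + ending $1,344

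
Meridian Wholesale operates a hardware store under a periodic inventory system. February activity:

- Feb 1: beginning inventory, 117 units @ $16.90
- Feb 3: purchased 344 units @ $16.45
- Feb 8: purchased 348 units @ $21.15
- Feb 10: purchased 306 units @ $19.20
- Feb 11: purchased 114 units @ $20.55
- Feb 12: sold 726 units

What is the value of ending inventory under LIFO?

Ending inventory = $8,524.40

Feb 12, 726 sold [LIFO — newest first]: 114 @ $20.55 + 306 @ $19.20 + 306 @ $21.15 = $14,689.80
Ending inventory: 117 @ $16.90 + 344 @ $16.45 + 42 @ $21.15 = $8,524.40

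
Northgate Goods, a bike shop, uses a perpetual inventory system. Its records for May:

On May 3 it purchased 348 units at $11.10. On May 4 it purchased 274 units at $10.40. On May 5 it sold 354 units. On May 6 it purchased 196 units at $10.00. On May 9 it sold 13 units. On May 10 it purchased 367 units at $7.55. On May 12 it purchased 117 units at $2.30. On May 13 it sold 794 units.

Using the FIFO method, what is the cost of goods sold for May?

COGS = $11,262.05

May 5, 354 sold [FIFO — oldest first]: 348 @ $11.10 + 6 @ $10.40 = $3,925.20
May 9, 13 sold [FIFO — oldest first]: 13 @ $10.40 = $135.20
May 13, 794 sold [FIFO — oldest first]: 255 @ $10.40 + 196 @ $10.00 + 343 @ $7.55 = $7,201.65
Total COGS = $3,925.20 + $135.20 + $7,201.65 = $11,262.05
Ending inventory: 24 @ $7.55 + 117 @ $2.30 = $450.30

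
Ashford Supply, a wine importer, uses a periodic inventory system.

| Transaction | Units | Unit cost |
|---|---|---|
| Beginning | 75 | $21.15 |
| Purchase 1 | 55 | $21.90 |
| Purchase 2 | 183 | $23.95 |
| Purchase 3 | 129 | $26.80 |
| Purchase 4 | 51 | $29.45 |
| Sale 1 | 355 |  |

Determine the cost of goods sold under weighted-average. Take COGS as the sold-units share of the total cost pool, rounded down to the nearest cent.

COGS = $8,736.56

Sale 1, sell 355: 355/493 × $12,132.75 → $8,736.56
Ending inventory (cost pool remaining) = $3,396.19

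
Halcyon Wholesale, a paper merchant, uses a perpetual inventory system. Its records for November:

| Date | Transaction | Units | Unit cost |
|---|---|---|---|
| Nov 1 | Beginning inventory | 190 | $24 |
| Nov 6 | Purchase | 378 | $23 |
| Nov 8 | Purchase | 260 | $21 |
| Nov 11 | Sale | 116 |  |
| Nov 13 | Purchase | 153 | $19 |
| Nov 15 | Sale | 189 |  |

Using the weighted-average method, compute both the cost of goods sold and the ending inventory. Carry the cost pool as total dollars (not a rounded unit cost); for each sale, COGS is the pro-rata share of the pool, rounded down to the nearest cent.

COGS = $6,773.03; ending inventory = $14,847.97

After Nov 1: 190 on hand, pool $4,560.00 (≈ $24.0000 each)
After Nov 6: 568 on hand, pool $13,254.00 (≈ $23.3345 each)
After Nov 8: 828 on hand, pool $18,714.00 (≈ $22.6014 each)
Nov 11, sell 116: 116/828 × $18,714.00 → $2,621.76
After Nov 13: 865 on hand, pool $18,999.24 (≈ $21.9644 each)
Nov 15, sell 189: 189/865 × $18,999.24 → $4,151.27
Total COGS = $2,621.76 + $4,151.27 = $6,773.03
Ending inventory (cost pool remaining) = $14,847.97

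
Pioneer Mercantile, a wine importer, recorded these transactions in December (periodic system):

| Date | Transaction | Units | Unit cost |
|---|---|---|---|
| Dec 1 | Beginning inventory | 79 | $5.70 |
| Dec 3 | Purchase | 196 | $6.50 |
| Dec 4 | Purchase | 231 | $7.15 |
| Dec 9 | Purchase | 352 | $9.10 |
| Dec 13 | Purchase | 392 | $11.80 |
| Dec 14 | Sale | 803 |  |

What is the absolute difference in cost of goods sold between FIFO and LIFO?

$2,172.00

FIFO COGS: 79 @ $5.70 + 196 @ $6.50 + 231 @ $7.15 + 297 @ $9.10 = $6,078.65
LIFO COGS: 392 @ $11.80 + 352 @ $9.10 + 59 @ $7.15 = $8,250.65
Difference = |$6,078.65 − $8,250.65| = $2,172.00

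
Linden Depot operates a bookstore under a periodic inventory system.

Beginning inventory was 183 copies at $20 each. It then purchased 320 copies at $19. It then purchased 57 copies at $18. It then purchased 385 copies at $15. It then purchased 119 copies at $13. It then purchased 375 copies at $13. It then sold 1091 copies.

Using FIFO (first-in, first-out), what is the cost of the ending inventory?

Ending inventory = $4,524

Sale 1 (1091) [FIFO — oldest first]: 183 @ $20 + 320 @ $19 + 57 @ $18 + 385 @ $15 + 119 @ $13 + 27 @ $13 = $18,439
Ending inventory: 348 @ $13 = $4,524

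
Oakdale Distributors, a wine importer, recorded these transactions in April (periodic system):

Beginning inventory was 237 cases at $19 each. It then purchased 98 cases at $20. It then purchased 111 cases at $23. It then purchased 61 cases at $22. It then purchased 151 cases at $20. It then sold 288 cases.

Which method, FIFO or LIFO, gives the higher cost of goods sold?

LIFO

FIFO COGS: 237 @ $19 + 51 @ $20 = $5,523
LIFO COGS: 151 @ $20 + 61 @ $22 + 76 @ $23 = $6,110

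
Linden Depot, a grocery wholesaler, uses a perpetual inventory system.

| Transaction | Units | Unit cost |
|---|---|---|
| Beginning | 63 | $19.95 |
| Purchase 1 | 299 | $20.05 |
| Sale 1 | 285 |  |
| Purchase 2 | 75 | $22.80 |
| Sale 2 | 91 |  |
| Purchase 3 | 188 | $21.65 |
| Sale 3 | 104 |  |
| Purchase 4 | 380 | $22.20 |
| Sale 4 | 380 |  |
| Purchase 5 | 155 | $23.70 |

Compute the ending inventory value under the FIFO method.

Sale 1 (285) [FIFO — oldest first]: 63 @ $19.95 + 222 @ $20.05 = $5,707.95
Sale 2 (91) [FIFO — oldest first]: 77 @ $20.05 + 14 @ $22.80 = $1,863.05
Sale 3 (104) [FIFO — oldest first]: 61 @ $22.80 + 43 @ $21.65 = $2,321.75
Sale 4 (380) [FIFO — oldest first]: 145 @ $21.65 + 235 @ $22.20 = $8,356.25
Total COGS = $5,707.95 + $1,863.05 + $2,321.75 + $8,356.25 = $18,249.00
Ending inventory: 145 @ $22.20 + 155 @ $23.70 = $6,892.50

Ending inventory = $6,892.50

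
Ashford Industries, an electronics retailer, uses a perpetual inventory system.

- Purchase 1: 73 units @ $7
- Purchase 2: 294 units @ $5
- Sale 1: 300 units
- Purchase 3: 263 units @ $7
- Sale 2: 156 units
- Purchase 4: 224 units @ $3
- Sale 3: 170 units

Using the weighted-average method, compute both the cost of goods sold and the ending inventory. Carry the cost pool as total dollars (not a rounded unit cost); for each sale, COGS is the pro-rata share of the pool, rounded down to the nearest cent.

After Purchase 1: 73 on hand, pool $511.00 (≈ $7.0000 each)
After Purchase 2: 367 on hand, pool $1,981.00 (≈ $5.3978 each)
Sale 1, sell 300: 300/367 × $1,981.00 → $1,619.34
After Purchase 3: 330 on hand, pool $2,202.66 (≈ $6.6747 each)
Sale 2, sell 156: 156/330 × $2,202.66 → $1,041.25
After Purchase 4: 398 on hand, pool $1,833.41 (≈ $4.6066 each)
Sale 3, sell 170: 170/398 × $1,833.41 → $783.11
Total COGS = $1,619.34 + $1,041.25 + $783.11 = $3,443.70
Ending inventory (cost pool remaining) = $1,050.30
Check: goods available $4,494.00 = COGS $3,443.70 + ending $1,050.30

COGS = $3,443.70; ending inventory = $1,050.30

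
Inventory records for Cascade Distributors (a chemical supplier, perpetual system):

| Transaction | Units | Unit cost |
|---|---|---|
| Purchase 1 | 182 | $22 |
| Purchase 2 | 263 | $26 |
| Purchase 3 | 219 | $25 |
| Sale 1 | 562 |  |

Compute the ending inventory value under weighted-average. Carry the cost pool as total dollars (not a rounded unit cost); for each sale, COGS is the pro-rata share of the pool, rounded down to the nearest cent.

After Purchase 1: 182 on hand, pool $4,004.00 (≈ $22.0000 each)
After Purchase 2: 445 on hand, pool $10,842.00 (≈ $24.3640 each)
After Purchase 3: 664 on hand, pool $16,317.00 (≈ $24.5738 each)
Sale 1, sell 562: 562/664 × $16,317.00 → $13,810.47
Ending inventory (cost pool remaining) = $2,506.53
Check: goods available $16,317.00 = COGS $13,810.47 + ending $2,506.53

Ending inventory = $2,506.53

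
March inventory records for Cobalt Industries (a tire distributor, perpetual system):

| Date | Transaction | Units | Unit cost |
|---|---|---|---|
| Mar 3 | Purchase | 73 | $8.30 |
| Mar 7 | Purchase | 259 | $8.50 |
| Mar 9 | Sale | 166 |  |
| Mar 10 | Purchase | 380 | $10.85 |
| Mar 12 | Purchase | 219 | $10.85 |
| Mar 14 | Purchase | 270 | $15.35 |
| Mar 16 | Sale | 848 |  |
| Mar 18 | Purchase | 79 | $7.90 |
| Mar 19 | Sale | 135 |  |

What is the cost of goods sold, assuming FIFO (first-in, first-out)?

Mar 9, 166 sold [FIFO — oldest first]: 73 @ $8.30 + 93 @ $8.50 = $1,396.40
Mar 16, 848 sold [FIFO — oldest first]: 166 @ $8.50 + 380 @ $10.85 + 219 @ $10.85 + 83 @ $15.35 = $9,184.20
Mar 19, 135 sold [FIFO — oldest first]: 135 @ $15.35 = $2,072.25
Total COGS = $1,396.40 + $9,184.20 + $2,072.25 = $12,652.85
Ending inventory: 52 @ $15.35 + 79 @ $7.90 = $1,422.30
Check: goods available $14,075.15 = COGS $12,652.85 + ending $1,422.30

COGS = $12,652.85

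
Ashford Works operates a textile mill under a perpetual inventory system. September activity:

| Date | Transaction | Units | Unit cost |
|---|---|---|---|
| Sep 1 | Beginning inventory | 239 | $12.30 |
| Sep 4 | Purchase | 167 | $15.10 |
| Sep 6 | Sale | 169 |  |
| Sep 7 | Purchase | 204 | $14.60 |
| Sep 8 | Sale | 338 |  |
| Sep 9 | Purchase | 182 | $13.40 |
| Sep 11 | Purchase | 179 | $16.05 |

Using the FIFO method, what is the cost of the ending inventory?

Ending inventory = $6,815.55

Sep 6, 169 sold [FIFO — oldest first]: 169 @ $12.30 = $2,078.70
Sep 8, 338 sold [FIFO — oldest first]: 70 @ $12.30 + 167 @ $15.10 + 101 @ $14.60 = $4,857.30
Total COGS = $2,078.70 + $4,857.30 = $6,936.00
Ending inventory: 103 @ $14.60 + 182 @ $13.40 + 179 @ $16.05 = $6,815.55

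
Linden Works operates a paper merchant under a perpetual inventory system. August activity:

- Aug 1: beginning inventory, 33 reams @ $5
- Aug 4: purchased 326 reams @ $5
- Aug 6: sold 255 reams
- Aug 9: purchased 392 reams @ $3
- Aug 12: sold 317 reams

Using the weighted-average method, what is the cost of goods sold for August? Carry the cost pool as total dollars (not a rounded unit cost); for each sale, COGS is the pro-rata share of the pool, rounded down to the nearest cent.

After Aug 1: 33 on hand, pool $165.00 (≈ $5.0000 each)
After Aug 4: 359 on hand, pool $1,795.00 (≈ $5.0000 each)
Aug 6, sell 255: 255/359 × $1,795.00 → $1,275.00
After Aug 9: 496 on hand, pool $1,696.00 (≈ $3.4194 each)
Aug 12, sell 317: 317/496 × $1,696.00 → $1,083.93
Total COGS = $1,275.00 + $1,083.93 = $2,358.93
Ending inventory (cost pool remaining) = $612.07

COGS = $2,358.93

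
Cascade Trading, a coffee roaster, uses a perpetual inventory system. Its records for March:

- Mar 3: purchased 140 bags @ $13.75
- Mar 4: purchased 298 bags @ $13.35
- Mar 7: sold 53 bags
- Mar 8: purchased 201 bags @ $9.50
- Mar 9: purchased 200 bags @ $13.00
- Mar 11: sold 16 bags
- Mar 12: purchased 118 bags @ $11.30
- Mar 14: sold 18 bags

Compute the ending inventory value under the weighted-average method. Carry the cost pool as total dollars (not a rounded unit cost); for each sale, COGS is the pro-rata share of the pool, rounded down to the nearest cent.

After Mar 3: 140 on hand, pool $1,925.00 (≈ $13.7500 each)
After Mar 4: 438 on hand, pool $5,903.30 (≈ $13.4779 each)
Mar 7, sell 53: 53/438 × $5,903.30 → $714.32
After Mar 8: 586 on hand, pool $7,098.48 (≈ $12.1134 each)
After Mar 9: 786 on hand, pool $9,698.48 (≈ $12.3390 each)
Mar 11, sell 16: 16/786 × $9,698.48 → $197.42
After Mar 12: 888 on hand, pool $10,834.46 (≈ $12.2010 each)
Mar 14, sell 18: 18/888 × $10,834.46 → $219.61
Total COGS = $714.32 + $197.42 + $219.61 = $1,131.35
Ending inventory (cost pool remaining) = $10,614.85
Check: goods available $11,746.20 = COGS $1,131.35 + ending $10,614.85

Ending inventory = $10,614.85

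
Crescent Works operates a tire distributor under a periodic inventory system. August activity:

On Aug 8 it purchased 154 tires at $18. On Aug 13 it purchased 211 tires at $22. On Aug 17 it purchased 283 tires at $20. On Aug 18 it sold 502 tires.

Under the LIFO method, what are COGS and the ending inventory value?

Aug 18, 502 sold [LIFO — newest first]: 283 @ $20 + 211 @ $22 + 8 @ $18 = $10,446
Ending inventory: 146 @ $18 = $2,628

COGS = $10,446; ending inventory = $2,628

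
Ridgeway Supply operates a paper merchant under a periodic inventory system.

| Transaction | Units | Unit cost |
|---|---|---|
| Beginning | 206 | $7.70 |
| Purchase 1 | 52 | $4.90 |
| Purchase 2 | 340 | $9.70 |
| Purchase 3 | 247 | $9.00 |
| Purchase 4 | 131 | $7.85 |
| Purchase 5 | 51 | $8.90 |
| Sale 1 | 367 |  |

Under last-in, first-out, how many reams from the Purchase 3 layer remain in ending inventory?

Sale 1 (367) [LIFO — newest first]: 51 @ $8.90 + 131 @ $7.85 + 185 @ $9.00 = $3,147.25
Ending inventory: 206 @ $7.70 + 52 @ $4.90 + 340 @ $9.70 + 62 @ $9.00 = $5,697.00

62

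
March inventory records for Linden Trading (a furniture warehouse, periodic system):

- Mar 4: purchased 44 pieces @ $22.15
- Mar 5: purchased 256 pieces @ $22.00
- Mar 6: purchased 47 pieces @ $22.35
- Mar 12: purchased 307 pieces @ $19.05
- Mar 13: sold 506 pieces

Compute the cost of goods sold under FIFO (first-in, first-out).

COGS = $10,686.00

Mar 13, 506 sold [FIFO — oldest first]: 44 @ $22.15 + 256 @ $22.00 + 47 @ $22.35 + 159 @ $19.05 = $10,686.00
Ending inventory: 148 @ $19.05 = $2,819.40
Check: goods available $13,505.40 = COGS $10,686.00 + ending $2,819.40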